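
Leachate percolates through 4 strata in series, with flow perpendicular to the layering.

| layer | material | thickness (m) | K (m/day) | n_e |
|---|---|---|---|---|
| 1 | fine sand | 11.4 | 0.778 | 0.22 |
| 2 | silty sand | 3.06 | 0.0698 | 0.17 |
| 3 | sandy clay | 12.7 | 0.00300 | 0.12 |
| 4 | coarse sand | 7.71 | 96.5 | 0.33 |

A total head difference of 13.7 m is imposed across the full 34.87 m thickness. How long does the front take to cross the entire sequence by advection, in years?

With flow normal to the layers, continuity requires the same specific discharge q through every layer.
Σ(b_i/K_i) = 11.4/0.778 + 3.06/0.0698 + 12.7/0.00300 + 7.71/96.5 = 4292 d.
q = Δh / Σ(b_i/K_i) = 13.7 / 4292 = 0.003192 m/day.
In each layer the seepage velocity is v_i = q/n_i, so the layer transit time is t_i = b_i·n_i / q:
  layer 1 (fine sand): t_1 = 11.4 × 0.22 / 0.003192 = 785.7 d
  layer 2 (silty sand): t_2 = 3.06 × 0.17 / 0.003192 = 163.0 d
  layer 3 (sandy clay): t_3 = 12.7 × 0.12 / 0.003192 = 477.4 d
  layer 4 (coarse sand): t_4 = 7.71 × 0.33 / 0.003192 = 797.1 d
Total t = Σ t_i = 2223 days = 6.087 years.

6.09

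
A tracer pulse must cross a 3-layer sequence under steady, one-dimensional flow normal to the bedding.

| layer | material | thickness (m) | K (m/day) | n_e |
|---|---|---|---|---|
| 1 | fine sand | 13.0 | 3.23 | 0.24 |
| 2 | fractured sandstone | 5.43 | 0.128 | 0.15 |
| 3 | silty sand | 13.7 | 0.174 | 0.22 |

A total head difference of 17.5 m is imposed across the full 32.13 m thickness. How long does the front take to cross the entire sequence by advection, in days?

49.7

With flow normal to the layers, continuity requires the same specific discharge q through every layer.
Σ(b_i/K_i) = 13.0/3.23 + 5.43/0.128 + 13.7/0.174 = 125.2 d.
q = Δh / Σ(b_i/K_i) = 17.5 / 125.2 = 0.1398 m/day.
In each layer the seepage velocity is v_i = q/n_i, so the layer transit time is t_i = b_i·n_i / q:
  layer 1 (fine sand): t_1 = 13.0 × 0.24 / 0.1398 = 22.32 d
  layer 2 (fractured sandstone): t_2 = 5.43 × 0.15 / 0.1398 = 5.826 d
  layer 3 (silty sand): t_3 = 13.7 × 0.22 / 0.1398 = 21.56 d
Total t = Σ t_i = 49.70 days.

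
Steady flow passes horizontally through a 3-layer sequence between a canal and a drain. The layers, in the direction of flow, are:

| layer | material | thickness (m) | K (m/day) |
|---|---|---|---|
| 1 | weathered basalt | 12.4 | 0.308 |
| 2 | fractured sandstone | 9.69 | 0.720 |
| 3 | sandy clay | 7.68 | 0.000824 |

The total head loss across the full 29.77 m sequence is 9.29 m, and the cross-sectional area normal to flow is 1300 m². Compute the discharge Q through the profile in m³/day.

Flow is perpendicular to layering, so the layers act in series and the equivalent K is the thickness-weighted harmonic mean.
Total thickness L = 12.4 + 9.69 + 7.68 = 29.77 m.
Σ(b_i/K_i) = 12.4/0.308 + 9.69/0.720 + 7.68/0.000824 = 9374 d.
K_eq = L / Σ(b_i/K_i) = 29.77 / 9374 = 0.003176 m/day.
Q = K_eq · A · (Δh/L) = 0.003176 × 1300 × (9.29/29.77) = 1.288 m³/day.

1.29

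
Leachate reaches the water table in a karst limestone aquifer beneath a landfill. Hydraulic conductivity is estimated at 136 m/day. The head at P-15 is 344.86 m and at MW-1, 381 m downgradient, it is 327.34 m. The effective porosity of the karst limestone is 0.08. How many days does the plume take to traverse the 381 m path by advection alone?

4.87

Hydraulic gradient i = (344.86 − 327.34) / 381 = 17.52 / 381 = 0.04598.
Darcy flux q = K · i = 136.0 × 0.04598 = 6.254 m/day.
Seepage velocity v = q / n_e = 6.254 / 0.08 = 78.17 m/day.
Travel time t = L / v = 381 / 78.17 = 4.874 days.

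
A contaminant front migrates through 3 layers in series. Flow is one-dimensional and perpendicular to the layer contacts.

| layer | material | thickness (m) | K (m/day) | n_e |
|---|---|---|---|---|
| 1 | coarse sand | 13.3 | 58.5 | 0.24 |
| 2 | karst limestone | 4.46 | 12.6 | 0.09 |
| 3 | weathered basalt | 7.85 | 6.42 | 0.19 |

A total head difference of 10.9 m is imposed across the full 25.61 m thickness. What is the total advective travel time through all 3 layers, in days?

With flow normal to the layers, continuity requires the same specific discharge q through every layer.
Σ(b_i/K_i) = 13.3/58.5 + 4.46/12.6 + 7.85/6.42 = 1.804 d.
q = Δh / Σ(b_i/K_i) = 10.9 / 1.804 = 6.042 m/day.
In each layer the seepage velocity is v_i = q/n_i, so the layer transit time is t_i = b_i·n_i / q:
  layer 1 (coarse sand): t_1 = 13.3 × 0.24 / 6.042 = 0.5283 d
  layer 2 (karst limestone): t_2 = 4.46 × 0.09 / 6.042 = 0.06644 d
  layer 3 (weathered basalt): t_3 = 7.85 × 0.19 / 6.042 = 0.2469 d
Total t = Σ t_i = 0.8416 days.

0.842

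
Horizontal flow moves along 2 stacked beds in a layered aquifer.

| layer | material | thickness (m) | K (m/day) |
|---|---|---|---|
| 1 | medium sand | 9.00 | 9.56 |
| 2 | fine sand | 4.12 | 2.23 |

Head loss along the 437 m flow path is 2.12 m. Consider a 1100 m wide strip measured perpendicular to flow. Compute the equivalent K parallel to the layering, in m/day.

Flow is parallel to layering, so each bed carries its own Darcy discharge and the transmissivities add.
Σ(K_i·b_i) = 9.56×9.00 + 2.23×4.12 = 95.23 m²/day.
Total thickness b = 13.12 m, so K_eq = Σ(K_i·b_i)/b = 7.258 m/day.

7.26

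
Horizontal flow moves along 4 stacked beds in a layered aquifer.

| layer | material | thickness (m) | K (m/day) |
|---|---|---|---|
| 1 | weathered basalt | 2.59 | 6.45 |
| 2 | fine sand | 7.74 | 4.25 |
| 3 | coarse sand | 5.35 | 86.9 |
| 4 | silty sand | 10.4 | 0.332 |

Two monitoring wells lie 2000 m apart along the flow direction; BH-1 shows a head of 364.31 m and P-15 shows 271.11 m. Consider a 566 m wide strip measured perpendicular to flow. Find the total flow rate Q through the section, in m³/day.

Flow is parallel to layering, so each bed carries its own Darcy discharge and the transmissivities add.
Σ(K_i·b_i) = 6.45×2.59 + 4.25×7.74 + 86.9×5.35 + 0.332×10.4 = 518.0 m²/day.
Hydraulic gradient i = (364.31 − 271.11) / 2000 = 93.2 / 2000 = 0.04660.
Q = Σ(K_i·b_i) · W · i = 518.0 × 566 × 0.04660 = 13662 m³/day.

13700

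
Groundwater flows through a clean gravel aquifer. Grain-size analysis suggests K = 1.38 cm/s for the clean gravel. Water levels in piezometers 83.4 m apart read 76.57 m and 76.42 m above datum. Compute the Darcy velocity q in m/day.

Convert K: 1.38 cm/s × 864 = 1192 m/day.
Hydraulic gradient i = (76.57 − 76.42) / 83.4 = 0.15 / 83.4 = 0.001799.
Specific discharge q = K · i = 1192 × 0.001799 = 2.144 m/day.

2.14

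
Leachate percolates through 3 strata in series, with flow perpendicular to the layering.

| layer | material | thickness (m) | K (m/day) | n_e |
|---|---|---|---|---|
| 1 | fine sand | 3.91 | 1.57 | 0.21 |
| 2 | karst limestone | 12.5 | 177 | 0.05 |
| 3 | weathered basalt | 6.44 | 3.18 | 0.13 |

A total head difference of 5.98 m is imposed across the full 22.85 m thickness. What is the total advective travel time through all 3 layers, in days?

With flow normal to the layers, continuity requires the same specific discharge q through every layer.
Σ(b_i/K_i) = 3.91/1.57 + 12.5/177 + 6.44/3.18 = 4.586 d.
q = Δh / Σ(b_i/K_i) = 5.98 / 4.586 = 1.304 m/day.
In each layer the seepage velocity is v_i = q/n_i, so the layer transit time is t_i = b_i·n_i / q:
  layer 1 (fine sand): t_1 = 3.91 × 0.21 / 1.304 = 0.6297 d
  layer 2 (karst limestone): t_2 = 12.5 × 0.05 / 1.304 = 0.4793 d
  layer 3 (weathered basalt): t_3 = 6.44 × 0.13 / 1.304 = 0.6421 d
Total t = Σ t_i = 1.751 days.

1.75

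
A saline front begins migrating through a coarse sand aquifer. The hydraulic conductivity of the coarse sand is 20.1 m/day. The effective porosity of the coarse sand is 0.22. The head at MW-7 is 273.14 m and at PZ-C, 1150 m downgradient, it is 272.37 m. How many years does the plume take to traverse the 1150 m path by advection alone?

Hydraulic gradient i = (273.14 − 272.37) / 1150 = 0.77 / 1150 = 0.0006696.
Darcy flux q = K · i = 20.10 × 0.0006696 = 0.01346 m/day.
Seepage velocity v = q / n_e = 0.01346 / 0.22 = 0.06117 m/day.
Travel time t = L / v = 1150 / 0.06117 = 18799 days = 51.47 years.

51.5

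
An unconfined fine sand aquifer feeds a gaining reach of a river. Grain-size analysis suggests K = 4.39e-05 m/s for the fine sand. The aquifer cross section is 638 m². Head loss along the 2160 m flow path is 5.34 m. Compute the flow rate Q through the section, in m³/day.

5.98

Convert K: 4.39e-05 m/s × 86400 = 3.793 m/day.
Hydraulic gradient i = Δh / L = 5.34 / 2160 = 0.002472.
Darcy's law: Q = K · A · i = 3.793 × 638.0 × 0.002472 = 5.983 m³/day.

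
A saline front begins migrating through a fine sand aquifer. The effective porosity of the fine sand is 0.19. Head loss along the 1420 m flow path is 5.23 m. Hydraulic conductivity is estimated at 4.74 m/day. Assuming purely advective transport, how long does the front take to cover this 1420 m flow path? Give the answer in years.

42.3

Hydraulic gradient i = Δh / L = 5.23 / 1420 = 0.003683.
Darcy flux q = K · i = 4.740 × 0.003683 = 0.01746 m/day.
Seepage velocity v = q / n_e = 0.01746 / 0.19 = 0.09188 m/day.
Travel time t = L / v = 1420 / 0.09188 = 15454 days = 42.31 years.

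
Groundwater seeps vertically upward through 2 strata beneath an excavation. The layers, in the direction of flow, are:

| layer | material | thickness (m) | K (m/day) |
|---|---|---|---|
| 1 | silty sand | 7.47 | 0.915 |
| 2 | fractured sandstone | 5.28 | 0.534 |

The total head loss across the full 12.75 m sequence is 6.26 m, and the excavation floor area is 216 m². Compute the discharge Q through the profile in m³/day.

74.9

Flow is perpendicular to layering, so the layers act in series and the equivalent K is the thickness-weighted harmonic mean.
Total thickness L = 7.47 + 5.28 = 12.75 m.
Σ(b_i/K_i) = 7.47/0.915 + 5.28/0.534 = 18.05 d.
K_eq = L / Σ(b_i/K_i) = 12.75 / 18.05 = 0.7063 m/day.
Q = K_eq · A · (Δh/L) = 0.7063 × 216 × (6.26/12.75) = 74.91 m³/day.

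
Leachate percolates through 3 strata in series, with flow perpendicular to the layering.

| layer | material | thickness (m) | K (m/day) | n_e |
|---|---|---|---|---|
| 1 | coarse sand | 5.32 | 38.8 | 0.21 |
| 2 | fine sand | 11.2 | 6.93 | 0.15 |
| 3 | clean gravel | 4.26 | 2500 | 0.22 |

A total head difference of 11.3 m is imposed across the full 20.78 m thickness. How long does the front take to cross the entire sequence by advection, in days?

With flow normal to the layers, continuity requires the same specific discharge q through every layer.
Σ(b_i/K_i) = 5.32/38.8 + 11.2/6.93 + 4.26/2500 = 1.755 d.
q = Δh / Σ(b_i/K_i) = 11.3 / 1.755 = 6.439 m/day.
In each layer the seepage velocity is v_i = q/n_i, so the layer transit time is t_i = b_i·n_i / q:
  layer 1 (coarse sand): t_1 = 5.32 × 0.21 / 6.439 = 0.1735 d
  layer 2 (fine sand): t_2 = 11.2 × 0.15 / 6.439 = 0.2609 d
  layer 3 (clean gravel): t_3 = 4.26 × 0.22 / 6.439 = 0.1456 d
Total t = Σ t_i = 0.5800 days.

0.580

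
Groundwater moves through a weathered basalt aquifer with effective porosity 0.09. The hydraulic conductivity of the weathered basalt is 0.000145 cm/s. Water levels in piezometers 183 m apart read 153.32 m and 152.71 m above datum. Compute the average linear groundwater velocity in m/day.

Convert K: 0.000145 cm/s × 864 = 0.1253 m/day.
Hydraulic gradient i = (153.32 − 152.71) / 183 = 0.61 / 183 = 0.003333.
Darcy flux q = K · i = 0.1253 × 0.003333 = 0.0004176 m/day.
Seepage velocity v = q / n_e = 0.0004176 / 0.09 = 0.004640 m/day.

0.00464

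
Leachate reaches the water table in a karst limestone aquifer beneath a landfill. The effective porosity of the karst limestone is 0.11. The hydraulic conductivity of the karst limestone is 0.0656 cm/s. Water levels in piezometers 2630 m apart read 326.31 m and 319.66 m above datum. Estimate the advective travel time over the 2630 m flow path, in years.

Convert K: 0.0656 cm/s × 864 = 56.68 m/day.
Hydraulic gradient i = (326.31 − 319.66) / 2630 = 6.65 / 2630 = 0.002529.
Darcy flux q = K · i = 56.68 × 0.002529 = 0.1433 m/day.
Seepage velocity v = q / n_e = 0.1433 / 0.11 = 1.303 m/day.
Travel time t = L / v = 2630 / 1.303 = 2019 days = 5.527 years.

5.53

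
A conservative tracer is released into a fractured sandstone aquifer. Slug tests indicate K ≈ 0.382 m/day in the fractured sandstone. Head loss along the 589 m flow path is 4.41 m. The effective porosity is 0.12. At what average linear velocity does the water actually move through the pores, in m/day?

0.0238

Hydraulic gradient i = Δh / L = 4.41 / 589 = 0.007487.
Darcy flux q = K · i = 0.3820 × 0.007487 = 0.002860 m/day.
Seepage velocity v = q / n_e = 0.002860 / 0.12 = 0.02383 m/day.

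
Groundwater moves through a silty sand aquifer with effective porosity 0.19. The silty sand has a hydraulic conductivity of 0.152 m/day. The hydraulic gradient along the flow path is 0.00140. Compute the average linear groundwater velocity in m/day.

0.00112

Hydraulic gradient i = 0.00140.
Darcy flux q = K · i = 0.1520 × 0.001400 = 0.0002128 m/day.
Seepage velocity v = q / n_e = 0.0002128 / 0.19 = 0.001120 m/day.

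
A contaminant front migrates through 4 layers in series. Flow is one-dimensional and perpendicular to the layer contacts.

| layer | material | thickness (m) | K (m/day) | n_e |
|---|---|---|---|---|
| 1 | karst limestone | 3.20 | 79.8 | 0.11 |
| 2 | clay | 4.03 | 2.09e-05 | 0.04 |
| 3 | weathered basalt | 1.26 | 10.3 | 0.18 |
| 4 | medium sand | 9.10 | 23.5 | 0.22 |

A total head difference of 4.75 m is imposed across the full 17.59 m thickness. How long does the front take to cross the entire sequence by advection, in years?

With flow normal to the layers, continuity requires the same specific discharge q through every layer.
Σ(b_i/K_i) = 3.20/79.8 + 4.03/2.09e-05 + 1.26/10.3 + 9.10/23.5 = 1.928e+05 d.
q = Δh / Σ(b_i/K_i) = 4.75 / 1.928e+05 = 2.463e-05 m/day.
In each layer the seepage velocity is v_i = q/n_i, so the layer transit time is t_i = b_i·n_i / q:
  layer 1 (karst limestone): t_1 = 3.20 × 0.11 / 2.463e-05 = 14289 d
  layer 2 (clay): t_2 = 4.03 × 0.04 / 2.463e-05 = 6544 d
  layer 3 (weathered basalt): t_3 = 1.26 × 0.18 / 2.463e-05 = 9207 d
  layer 4 (medium sand): t_4 = 9.10 × 0.22 / 2.463e-05 = 81270 d
Total t = Σ t_i = 1.113e+05 days = 304.7 years.

305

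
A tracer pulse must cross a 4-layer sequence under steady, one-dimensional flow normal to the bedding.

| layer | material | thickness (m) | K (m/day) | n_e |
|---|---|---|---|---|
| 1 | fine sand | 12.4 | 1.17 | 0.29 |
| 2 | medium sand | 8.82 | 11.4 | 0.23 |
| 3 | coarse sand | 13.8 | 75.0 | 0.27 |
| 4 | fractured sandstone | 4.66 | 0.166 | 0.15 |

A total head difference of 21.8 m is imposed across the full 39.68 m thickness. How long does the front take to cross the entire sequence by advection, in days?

With flow normal to the layers, continuity requires the same specific discharge q through every layer.
Σ(b_i/K_i) = 12.4/1.17 + 8.82/11.4 + 13.8/75.0 + 4.66/0.166 = 39.63 d.
q = Δh / Σ(b_i/K_i) = 21.8 / 39.63 = 0.5501 m/day.
In each layer the seepage velocity is v_i = q/n_i, so the layer transit time is t_i = b_i·n_i / q:
  layer 1 (fine sand): t_1 = 12.4 × 0.29 / 0.5501 = 6.537 d
  layer 2 (medium sand): t_2 = 8.82 × 0.23 / 0.5501 = 3.688 d
  layer 3 (coarse sand): t_3 = 13.8 × 0.27 / 0.5501 = 6.773 d
  layer 4 (fractured sandstone): t_4 = 4.66 × 0.15 / 0.5501 = 1.271 d
Total t = Σ t_i = 18.27 days.

18.3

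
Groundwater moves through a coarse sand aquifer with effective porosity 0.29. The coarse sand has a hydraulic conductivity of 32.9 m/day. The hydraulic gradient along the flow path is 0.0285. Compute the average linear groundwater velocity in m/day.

Hydraulic gradient i = 0.0285.
Darcy flux q = K · i = 32.90 × 0.02850 = 0.9376 m/day.
Seepage velocity v = q / n_e = 0.9376 / 0.29 = 3.233 m/day.

3.23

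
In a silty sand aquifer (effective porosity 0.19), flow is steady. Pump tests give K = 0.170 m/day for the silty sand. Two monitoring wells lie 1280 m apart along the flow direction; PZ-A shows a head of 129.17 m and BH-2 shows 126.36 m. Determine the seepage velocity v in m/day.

Hydraulic gradient i = (129.17 − 126.36) / 1280 = 2.81 / 1280 = 0.002195.
Darcy flux q = K · i = 0.1700 × 0.002195 = 0.0003732 m/day.
Seepage velocity v = q / n_e = 0.0003732 / 0.19 = 0.001964 m/day.

0.00196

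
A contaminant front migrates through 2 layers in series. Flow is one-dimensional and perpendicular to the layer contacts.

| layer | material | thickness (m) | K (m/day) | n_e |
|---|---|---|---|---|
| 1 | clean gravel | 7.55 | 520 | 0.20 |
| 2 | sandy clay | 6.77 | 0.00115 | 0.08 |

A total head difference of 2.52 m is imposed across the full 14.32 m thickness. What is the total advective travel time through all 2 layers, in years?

With flow normal to the layers, continuity requires the same specific discharge q through every layer.
Σ(b_i/K_i) = 7.55/520 + 6.77/0.00115 = 5887 d.
q = Δh / Σ(b_i/K_i) = 2.52 / 5887 = 0.0004281 m/day.
In each layer the seepage velocity is v_i = q/n_i, so the layer transit time is t_i = b_i·n_i / q:
  layer 1 (clean gravel): t_1 = 7.55 × 0.20 / 0.0004281 = 3528 d
  layer 2 (sandy clay): t_2 = 6.77 × 0.08 / 0.0004281 = 1265 d
Total t = Σ t_i = 4793 days = 13.12 years.

13.1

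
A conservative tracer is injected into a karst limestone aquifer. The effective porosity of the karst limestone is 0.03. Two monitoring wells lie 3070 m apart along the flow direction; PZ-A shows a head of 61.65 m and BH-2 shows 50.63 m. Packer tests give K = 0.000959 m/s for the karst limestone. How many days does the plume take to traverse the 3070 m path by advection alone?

310

Convert K: 0.000959 m/s × 86400 = 82.86 m/day.
Hydraulic gradient i = (61.65 − 50.63) / 3070 = 11.02 / 3070 = 0.003590.
Darcy flux q = K · i = 82.86 × 0.003590 = 0.2974 m/day.
Seepage velocity v = q / n_e = 0.2974 / 0.03 = 9.914 m/day.
Travel time t = L / v = 3070 / 9.914 = 309.7 days.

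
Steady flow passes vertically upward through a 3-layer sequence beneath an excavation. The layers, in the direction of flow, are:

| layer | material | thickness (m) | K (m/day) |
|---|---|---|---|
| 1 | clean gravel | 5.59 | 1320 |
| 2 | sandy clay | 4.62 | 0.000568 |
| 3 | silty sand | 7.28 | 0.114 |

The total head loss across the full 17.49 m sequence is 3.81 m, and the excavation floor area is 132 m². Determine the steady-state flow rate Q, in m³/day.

0.0613

Flow is perpendicular to layering, so the layers act in series and the equivalent K is the thickness-weighted harmonic mean.
Total thickness L = 5.59 + 4.62 + 7.28 = 17.49 m.
Σ(b_i/K_i) = 5.59/1320 + 4.62/0.000568 + 7.28/0.114 = 8198 d.
K_eq = L / Σ(b_i/K_i) = 17.49 / 8198 = 0.002134 m/day.
Q = K_eq · A · (Δh/L) = 0.002134 × 132 × (3.81/17.49) = 0.06135 m³/day.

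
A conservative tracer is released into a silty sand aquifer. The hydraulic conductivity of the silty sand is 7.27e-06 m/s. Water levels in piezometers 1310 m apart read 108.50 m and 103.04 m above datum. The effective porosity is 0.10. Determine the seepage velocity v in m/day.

0.0262

Convert K: 7.27e-06 m/s × 86400 = 0.6281 m/day.
Hydraulic gradient i = (108.50 − 103.04) / 1310 = 5.46 / 1310 = 0.004168.
Darcy flux q = K · i = 0.6281 × 0.004168 = 0.002618 m/day.
Seepage velocity v = q / n_e = 0.002618 / 0.10 = 0.02618 m/day.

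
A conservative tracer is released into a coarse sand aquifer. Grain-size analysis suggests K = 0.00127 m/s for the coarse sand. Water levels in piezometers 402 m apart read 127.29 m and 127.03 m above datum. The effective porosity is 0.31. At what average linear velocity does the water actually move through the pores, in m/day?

0.229

Convert K: 0.00127 m/s × 86400 = 109.7 m/day.
Hydraulic gradient i = (127.29 − 127.03) / 402 = 0.26 / 402 = 0.0006468.
Darcy flux q = K · i = 109.7 × 0.0006468 = 0.07097 m/day.
Seepage velocity v = q / n_e = 0.07097 / 0.31 = 0.2289 m/day.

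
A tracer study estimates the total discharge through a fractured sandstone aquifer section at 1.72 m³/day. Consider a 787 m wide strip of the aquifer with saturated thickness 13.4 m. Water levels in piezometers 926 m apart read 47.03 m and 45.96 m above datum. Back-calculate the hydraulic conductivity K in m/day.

Cross-sectional area A = 787 × 13.4 = 10546 m².
Hydraulic gradient i = (47.03 − 45.96) / 926 = 1.07 / 926 = 0.001156.
From Q = K·A·i, K = Q / (A·i) = 1.72 / (10546 × 0.001156) = 0.1411 m/day.

0.141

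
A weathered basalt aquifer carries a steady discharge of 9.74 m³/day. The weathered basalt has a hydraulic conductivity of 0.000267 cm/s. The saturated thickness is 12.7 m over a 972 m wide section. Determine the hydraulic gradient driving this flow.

Convert K: 0.000267 cm/s × 864 = 0.2307 m/day.
Cross-sectional area A = 972 × 12.7 = 12344 m².
From Q = K·A·i, i = Q / (K·A) = 9.74 / (0.2307 × 12344) = 0.003420.

0.00342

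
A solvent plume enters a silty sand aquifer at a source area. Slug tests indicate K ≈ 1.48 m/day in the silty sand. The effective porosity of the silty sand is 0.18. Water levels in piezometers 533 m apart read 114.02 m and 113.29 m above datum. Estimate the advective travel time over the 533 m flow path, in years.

130

Hydraulic gradient i = (114.02 − 113.29) / 533 = 0.73 / 533 = 0.001370.
Darcy flux q = K · i = 1.480 × 0.001370 = 0.002027 m/day.
Seepage velocity v = q / n_e = 0.002027 / 0.18 = 0.01126 m/day.
Travel time t = L / v = 533 / 0.01126 = 47331 days = 129.6 years.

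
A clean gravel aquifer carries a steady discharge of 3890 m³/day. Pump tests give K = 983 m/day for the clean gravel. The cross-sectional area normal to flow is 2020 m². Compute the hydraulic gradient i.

0.00196

From Q = K·A·i, i = Q / (K·A) = 3890 / (983.0 × 2020) = 0.001959.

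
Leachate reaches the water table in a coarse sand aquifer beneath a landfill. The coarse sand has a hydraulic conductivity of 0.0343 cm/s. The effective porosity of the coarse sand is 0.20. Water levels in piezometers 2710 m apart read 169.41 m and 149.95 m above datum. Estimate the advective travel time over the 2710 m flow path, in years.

Convert K: 0.0343 cm/s × 864 = 29.64 m/day.
Hydraulic gradient i = (169.41 − 149.95) / 2710 = 19.46 / 2710 = 0.007181.
Darcy flux q = K · i = 29.64 × 0.007181 = 0.2128 m/day.
Seepage velocity v = q / n_e = 0.2128 / 0.20 = 1.064 m/day.
Travel time t = L / v = 2710 / 1.064 = 2547 days = 6.973 years.

6.97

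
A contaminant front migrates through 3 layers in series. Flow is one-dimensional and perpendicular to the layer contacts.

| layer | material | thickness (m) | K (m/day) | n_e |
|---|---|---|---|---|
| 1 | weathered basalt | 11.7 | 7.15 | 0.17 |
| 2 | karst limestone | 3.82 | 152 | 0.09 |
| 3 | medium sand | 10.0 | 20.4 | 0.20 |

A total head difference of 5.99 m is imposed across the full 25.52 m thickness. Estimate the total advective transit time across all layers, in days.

With flow normal to the layers, continuity requires the same specific discharge q through every layer.
Σ(b_i/K_i) = 11.7/7.15 + 3.82/152 + 10.0/20.4 = 2.152 d.
q = Δh / Σ(b_i/K_i) = 5.99 / 2.152 = 2.784 m/day.
In each layer the seepage velocity is v_i = q/n_i, so the layer transit time is t_i = b_i·n_i / q:
  layer 1 (weathered basalt): t_1 = 11.7 × 0.17 / 2.784 = 0.7145 d
  layer 2 (karst limestone): t_2 = 3.82 × 0.09 / 2.784 = 0.1235 d
  layer 3 (medium sand): t_3 = 10.0 × 0.20 / 2.784 = 0.7184 d
Total t = Σ t_i = 1.556 days.

1.56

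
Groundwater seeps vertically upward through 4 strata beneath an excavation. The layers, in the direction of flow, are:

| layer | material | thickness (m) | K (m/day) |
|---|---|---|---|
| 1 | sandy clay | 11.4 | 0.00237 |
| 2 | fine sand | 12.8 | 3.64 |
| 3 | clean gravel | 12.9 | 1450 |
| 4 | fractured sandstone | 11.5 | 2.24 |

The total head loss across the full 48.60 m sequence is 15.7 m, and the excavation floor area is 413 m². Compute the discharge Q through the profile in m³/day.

Flow is perpendicular to layering, so the layers act in series and the equivalent K is the thickness-weighted harmonic mean.
Total thickness L = 11.4 + 12.8 + 12.9 + 11.5 = 48.60 m.
Σ(b_i/K_i) = 11.4/0.00237 + 12.8/3.64 + 12.9/1450 + 11.5/2.24 = 4819 d.
K_eq = L / Σ(b_i/K_i) = 48.60 / 4819 = 0.01009 m/day.
Q = K_eq · A · (Δh/L) = 0.01009 × 413 × (15.7/48.60) = 1.346 m³/day.

1.35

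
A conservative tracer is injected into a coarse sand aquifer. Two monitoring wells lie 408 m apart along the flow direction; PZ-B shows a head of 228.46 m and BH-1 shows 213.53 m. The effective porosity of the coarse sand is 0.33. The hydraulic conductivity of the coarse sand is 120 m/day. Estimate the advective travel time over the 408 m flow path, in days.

30.7

Hydraulic gradient i = (228.46 − 213.53) / 408 = 14.93 / 408 = 0.03659.
Darcy flux q = K · i = 120.0 × 0.03659 = 4.391 m/day.
Seepage velocity v = q / n_e = 4.391 / 0.33 = 13.31 m/day.
Travel time t = L / v = 408 / 13.31 = 30.66 days.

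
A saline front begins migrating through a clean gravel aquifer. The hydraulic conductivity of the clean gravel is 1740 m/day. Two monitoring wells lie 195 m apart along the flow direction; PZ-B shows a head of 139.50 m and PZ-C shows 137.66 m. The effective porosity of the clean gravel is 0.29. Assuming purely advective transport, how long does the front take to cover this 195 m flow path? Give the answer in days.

Hydraulic gradient i = (139.50 − 137.66) / 195 = 1.84 / 195 = 0.009436.
Darcy flux q = K · i = 1740 × 0.009436 = 16.42 m/day.
Seepage velocity v = q / n_e = 16.42 / 0.29 = 56.62 m/day.
Travel time t = L / v = 195 / 56.62 = 3.444 days.

3.44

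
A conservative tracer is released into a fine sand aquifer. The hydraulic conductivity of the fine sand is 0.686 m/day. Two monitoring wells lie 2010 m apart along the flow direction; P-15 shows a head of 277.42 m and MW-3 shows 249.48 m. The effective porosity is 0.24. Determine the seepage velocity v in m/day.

0.0397

Hydraulic gradient i = (277.42 − 249.48) / 2010 = 27.94 / 2010 = 0.01390.
Darcy flux q = K · i = 0.6860 × 0.01390 = 0.009536 m/day.
Seepage velocity v = q / n_e = 0.009536 / 0.24 = 0.03973 m/day.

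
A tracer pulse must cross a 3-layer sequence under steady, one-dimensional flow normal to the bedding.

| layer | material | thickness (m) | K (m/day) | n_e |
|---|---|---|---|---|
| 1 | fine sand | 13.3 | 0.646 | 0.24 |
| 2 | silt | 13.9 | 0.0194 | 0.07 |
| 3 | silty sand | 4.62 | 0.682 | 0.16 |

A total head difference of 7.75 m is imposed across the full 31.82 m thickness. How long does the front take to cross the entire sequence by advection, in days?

With flow normal to the layers, continuity requires the same specific discharge q through every layer.
Σ(b_i/K_i) = 13.3/0.646 + 13.9/0.0194 + 4.62/0.682 = 743.9 d.
q = Δh / Σ(b_i/K_i) = 7.75 / 743.9 = 0.01042 m/day.
In each layer the seepage velocity is v_i = q/n_i, so the layer transit time is t_i = b_i·n_i / q:
  layer 1 (fine sand): t_1 = 13.3 × 0.24 / 0.01042 = 306.4 d
  layer 2 (silt): t_2 = 13.9 × 0.07 / 0.01042 = 93.39 d
  layer 3 (silty sand): t_3 = 4.62 × 0.16 / 0.01042 = 70.95 d
Total t = Σ t_i = 470.7 days.

471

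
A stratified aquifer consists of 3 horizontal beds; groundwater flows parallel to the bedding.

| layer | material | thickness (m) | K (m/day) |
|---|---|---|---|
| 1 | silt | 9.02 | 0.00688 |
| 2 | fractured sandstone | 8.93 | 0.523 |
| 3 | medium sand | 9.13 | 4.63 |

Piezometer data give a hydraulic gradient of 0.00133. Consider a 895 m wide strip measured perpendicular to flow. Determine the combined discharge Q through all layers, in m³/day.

56.0

Flow is parallel to layering, so each bed carries its own Darcy discharge and the transmissivities add.
Σ(K_i·b_i) = 0.00688×9.02 + 0.523×8.93 + 4.63×9.13 = 47.00 m²/day.
Hydraulic gradient i = 0.00133.
Q = Σ(K_i·b_i) · W · i = 47.00 × 895 × 0.001330 = 55.95 m³/day.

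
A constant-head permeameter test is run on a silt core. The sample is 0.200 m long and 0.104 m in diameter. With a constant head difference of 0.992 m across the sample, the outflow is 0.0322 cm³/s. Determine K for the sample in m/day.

0.0660

Cross-sectional area A = π·(d/2)² = π × (0.104/2)² = 0.008495 m².
Convert discharge: 0.0322 cm³/s = 3.220e-08 m³/s.
Darcy's law rearranged: K = Q·L / (A·Δh) = 3.220e-08 × 0.200 / (0.008495 × 0.992) = 7.642e-07 m/s = 0.06603 m/day.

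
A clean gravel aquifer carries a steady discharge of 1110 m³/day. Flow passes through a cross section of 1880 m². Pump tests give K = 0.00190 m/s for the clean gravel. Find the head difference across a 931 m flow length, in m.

Convert K: 0.00190 m/s × 86400 = 164.2 m/day.
From Q = K·A·i, i = Q / (K·A) = 1110 / (164.2 × 1880) = 0.003597.
Head loss Δh = i · L = 0.003597 × 931 = 3.348 m.

3.35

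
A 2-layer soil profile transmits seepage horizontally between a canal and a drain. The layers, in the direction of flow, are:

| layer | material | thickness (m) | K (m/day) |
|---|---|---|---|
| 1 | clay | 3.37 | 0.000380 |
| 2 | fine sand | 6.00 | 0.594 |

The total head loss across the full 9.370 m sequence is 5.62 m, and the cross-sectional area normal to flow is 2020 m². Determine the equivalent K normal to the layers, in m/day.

Flow is perpendicular to layering, so the layers act in series and the equivalent K is the thickness-weighted harmonic mean.
Total thickness L = 3.37 + 6.00 = 9.370 m.
Σ(b_i/K_i) = 3.37/0.000380 + 6.00/0.594 = 8879 d.
K_eq = L / Σ(b_i/K_i) = 9.370 / 8879 = 0.001055 m/day.

0.00106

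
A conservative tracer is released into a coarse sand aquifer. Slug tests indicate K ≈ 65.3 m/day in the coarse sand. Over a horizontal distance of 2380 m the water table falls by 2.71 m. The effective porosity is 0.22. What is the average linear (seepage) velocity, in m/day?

Hydraulic gradient i = Δh / L = 2.71 / 2380 = 0.001139.
Darcy flux q = K · i = 65.30 × 0.001139 = 0.07435 m/day.
Seepage velocity v = q / n_e = 0.07435 / 0.22 = 0.3380 m/day.

0.338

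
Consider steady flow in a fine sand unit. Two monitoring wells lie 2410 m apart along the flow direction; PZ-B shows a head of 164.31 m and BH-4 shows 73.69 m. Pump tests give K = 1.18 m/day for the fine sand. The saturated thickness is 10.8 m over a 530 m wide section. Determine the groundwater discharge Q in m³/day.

254

Cross-sectional area A = 530 × 10.8 = 5724 m².
Hydraulic gradient i = (164.31 − 73.69) / 2410 = 90.62 / 2410 = 0.03760.
Darcy's law: Q = K · A · i = 1.180 × 5724 × 0.03760 = 254.0 m³/day.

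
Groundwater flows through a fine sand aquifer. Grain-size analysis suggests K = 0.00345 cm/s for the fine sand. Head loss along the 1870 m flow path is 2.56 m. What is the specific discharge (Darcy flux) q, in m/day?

Convert K: 0.00345 cm/s × 864 = 2.981 m/day.
Hydraulic gradient i = Δh / L = 2.56 / 1870 = 0.001369.
Specific discharge q = K · i = 2.981 × 0.001369 = 0.004081 m/day.

0.00408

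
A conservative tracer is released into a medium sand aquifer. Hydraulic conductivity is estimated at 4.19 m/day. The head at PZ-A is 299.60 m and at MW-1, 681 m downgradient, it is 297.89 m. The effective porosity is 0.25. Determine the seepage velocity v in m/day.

Hydraulic gradient i = (299.60 − 297.89) / 681 = 1.71 / 681 = 0.002511.
Darcy flux q = K · i = 4.190 × 0.002511 = 0.01052 m/day.
Seepage velocity v = q / n_e = 0.01052 / 0.25 = 0.04208 m/day.

0.0421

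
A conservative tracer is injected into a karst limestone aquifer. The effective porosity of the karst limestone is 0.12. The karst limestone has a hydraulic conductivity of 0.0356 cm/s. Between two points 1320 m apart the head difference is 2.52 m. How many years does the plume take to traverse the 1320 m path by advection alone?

Convert K: 0.0356 cm/s × 864 = 30.76 m/day.
Hydraulic gradient i = Δh / L = 2.52 / 1320 = 0.001909.
Darcy flux q = K · i = 30.76 × 0.001909 = 0.05872 m/day.
Seepage velocity v = q / n_e = 0.05872 / 0.12 = 0.4893 m/day.
Travel time t = L / v = 1320 / 0.4893 = 2698 days = 7.385 years.

7.39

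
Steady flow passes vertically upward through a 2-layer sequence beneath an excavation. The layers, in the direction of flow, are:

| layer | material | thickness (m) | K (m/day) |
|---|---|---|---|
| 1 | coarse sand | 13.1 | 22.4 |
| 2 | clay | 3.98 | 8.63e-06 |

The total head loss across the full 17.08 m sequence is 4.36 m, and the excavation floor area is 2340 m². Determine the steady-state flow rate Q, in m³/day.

Flow is perpendicular to layering, so the layers act in series and the equivalent K is the thickness-weighted harmonic mean.
Total thickness L = 13.1 + 3.98 = 17.08 m.
Σ(b_i/K_i) = 13.1/22.4 + 3.98/8.63e-06 = 4.612e+05 d.
K_eq = L / Σ(b_i/K_i) = 17.08 / 4.612e+05 = 3.704e-05 m/day.
Q = K_eq · A · (Δh/L) = 3.704e-05 × 2340 × (4.36/17.08) = 0.02212 m³/day.

0.0221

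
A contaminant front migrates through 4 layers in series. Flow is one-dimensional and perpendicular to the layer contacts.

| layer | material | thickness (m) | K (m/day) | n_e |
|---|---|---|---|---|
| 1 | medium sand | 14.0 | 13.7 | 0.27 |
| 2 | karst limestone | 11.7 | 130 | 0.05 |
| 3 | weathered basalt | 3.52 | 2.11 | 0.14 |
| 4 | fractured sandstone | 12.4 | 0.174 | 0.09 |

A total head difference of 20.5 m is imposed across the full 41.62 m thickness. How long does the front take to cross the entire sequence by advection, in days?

With flow normal to the layers, continuity requires the same specific discharge q through every layer.
Σ(b_i/K_i) = 14.0/13.7 + 11.7/130 + 3.52/2.11 + 12.4/0.174 = 74.04 d.
q = Δh / Σ(b_i/K_i) = 20.5 / 74.04 = 0.2769 m/day.
In each layer the seepage velocity is v_i = q/n_i, so the layer transit time is t_i = b_i·n_i / q:
  layer 1 (medium sand): t_1 = 14.0 × 0.27 / 0.2769 = 13.65 d
  layer 2 (karst limestone): t_2 = 11.7 × 0.05 / 0.2769 = 2.113 d
  layer 3 (weathered basalt): t_3 = 3.52 × 0.14 / 0.2769 = 1.780 d
  layer 4 (fractured sandstone): t_4 = 12.4 × 0.09 / 0.2769 = 4.031 d
Total t = Σ t_i = 21.58 days.

21.6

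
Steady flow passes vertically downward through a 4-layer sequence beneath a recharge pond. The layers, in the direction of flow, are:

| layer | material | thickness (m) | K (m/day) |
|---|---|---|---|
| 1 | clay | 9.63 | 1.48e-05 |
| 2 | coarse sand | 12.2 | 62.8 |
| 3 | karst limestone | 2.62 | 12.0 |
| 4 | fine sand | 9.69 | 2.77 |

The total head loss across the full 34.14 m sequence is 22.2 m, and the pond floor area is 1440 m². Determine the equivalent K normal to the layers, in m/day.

5.25e-05

Flow is perpendicular to layering, so the layers act in series and the equivalent K is the thickness-weighted harmonic mean.
Total thickness L = 9.63 + 12.2 + 2.62 + 9.69 = 34.14 m.
Σ(b_i/K_i) = 9.63/1.48e-05 + 12.2/62.8 + 2.62/12.0 + 9.69/2.77 = 6.507e+05 d.
K_eq = L / Σ(b_i/K_i) = 34.14 / 6.507e+05 = 5.247e-05 m/day.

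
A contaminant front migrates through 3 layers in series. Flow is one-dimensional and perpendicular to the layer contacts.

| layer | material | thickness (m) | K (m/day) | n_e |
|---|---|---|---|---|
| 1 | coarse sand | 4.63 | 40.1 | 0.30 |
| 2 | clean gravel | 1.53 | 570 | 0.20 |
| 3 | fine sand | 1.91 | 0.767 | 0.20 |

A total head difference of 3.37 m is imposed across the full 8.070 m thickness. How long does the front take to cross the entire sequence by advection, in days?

1.61

With flow normal to the layers, continuity requires the same specific discharge q through every layer.
Σ(b_i/K_i) = 4.63/40.1 + 1.53/570 + 1.91/0.767 = 2.608 d.
q = Δh / Σ(b_i/K_i) = 3.37 / 2.608 = 1.292 m/day.
In each layer the seepage velocity is v_i = q/n_i, so the layer transit time is t_i = b_i·n_i / q:
  layer 1 (coarse sand): t_1 = 4.63 × 0.30 / 1.292 = 1.075 d
  layer 2 (clean gravel): t_2 = 1.53 × 0.20 / 1.292 = 0.2368 d
  layer 3 (fine sand): t_3 = 1.91 × 0.20 / 1.292 = 0.2957 d
Total t = Σ t_i = 1.608 days.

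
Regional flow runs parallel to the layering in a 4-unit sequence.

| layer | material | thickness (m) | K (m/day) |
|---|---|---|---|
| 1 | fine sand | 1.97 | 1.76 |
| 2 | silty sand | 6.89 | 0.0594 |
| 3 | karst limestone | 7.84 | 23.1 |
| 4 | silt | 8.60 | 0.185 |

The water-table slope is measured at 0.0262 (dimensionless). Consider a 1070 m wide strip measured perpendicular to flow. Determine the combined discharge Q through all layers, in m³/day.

Flow is parallel to layering, so each bed carries its own Darcy discharge and the transmissivities add.
Σ(K_i·b_i) = 1.76×1.97 + 0.0594×6.89 + 23.1×7.84 + 0.185×8.60 = 186.6 m²/day.
Hydraulic gradient i = 0.0262.
Q = Σ(K_i·b_i) · W · i = 186.6 × 1070 × 0.02620 = 5230 m³/day.

5230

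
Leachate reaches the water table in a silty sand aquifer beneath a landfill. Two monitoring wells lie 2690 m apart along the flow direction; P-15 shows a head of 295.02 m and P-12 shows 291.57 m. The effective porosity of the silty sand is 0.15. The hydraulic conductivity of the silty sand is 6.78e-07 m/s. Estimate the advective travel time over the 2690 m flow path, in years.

14700

Convert K: 6.78e-07 m/s × 86400 = 0.05858 m/day.
Hydraulic gradient i = (295.02 − 291.57) / 2690 = 3.45 / 2690 = 0.001283.
Darcy flux q = K · i = 0.05858 × 0.001283 = 7.513e-05 m/day.
Seepage velocity v = q / n_e = 7.513e-05 / 0.15 = 0.0005009 m/day.
Travel time t = L / v = 2690 / 0.0005009 = 5.371e+06 days = 14704 years.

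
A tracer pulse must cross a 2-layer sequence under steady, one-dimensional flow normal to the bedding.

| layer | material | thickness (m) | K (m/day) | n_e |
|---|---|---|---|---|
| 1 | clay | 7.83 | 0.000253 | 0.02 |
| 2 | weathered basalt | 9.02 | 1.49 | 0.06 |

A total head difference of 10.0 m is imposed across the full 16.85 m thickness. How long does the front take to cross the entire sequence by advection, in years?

With flow normal to the layers, continuity requires the same specific discharge q through every layer.
Σ(b_i/K_i) = 7.83/0.000253 + 9.02/1.49 = 30955 d.
q = Δh / Σ(b_i/K_i) = 10.0 / 30955 = 0.0003231 m/day.
In each layer the seepage velocity is v_i = q/n_i, so the layer transit time is t_i = b_i·n_i / q:
  layer 1 (clay): t_1 = 7.83 × 0.02 / 0.0003231 = 484.8 d
  layer 2 (weathered basalt): t_2 = 9.02 × 0.06 / 0.0003231 = 1675 d
Total t = Σ t_i = 2160 days = 5.914 years.

5.91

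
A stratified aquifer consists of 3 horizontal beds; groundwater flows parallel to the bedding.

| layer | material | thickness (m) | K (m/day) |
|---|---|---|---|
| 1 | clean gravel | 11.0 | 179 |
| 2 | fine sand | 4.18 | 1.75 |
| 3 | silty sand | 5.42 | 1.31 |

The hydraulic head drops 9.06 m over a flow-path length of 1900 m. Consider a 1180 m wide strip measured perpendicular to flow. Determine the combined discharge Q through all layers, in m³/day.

Flow is parallel to layering, so each bed carries its own Darcy discharge and the transmissivities add.
Σ(K_i·b_i) = 179×11.0 + 1.75×4.18 + 1.31×5.42 = 1983 m²/day.
Hydraulic gradient i = Δh / L = 9.06 / 1900 = 0.004768.
Q = Σ(K_i·b_i) · W · i = 1983 × 1180 × 0.004768 = 11160 m³/day.

11200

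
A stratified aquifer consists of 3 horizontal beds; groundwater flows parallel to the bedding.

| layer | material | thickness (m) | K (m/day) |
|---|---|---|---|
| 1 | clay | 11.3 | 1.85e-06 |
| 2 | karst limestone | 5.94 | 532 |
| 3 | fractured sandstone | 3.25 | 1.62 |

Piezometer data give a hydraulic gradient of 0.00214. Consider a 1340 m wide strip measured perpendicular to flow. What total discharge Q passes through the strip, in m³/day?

Flow is parallel to layering, so each bed carries its own Darcy discharge and the transmissivities add.
Σ(K_i·b_i) = 1.85e-06×11.3 + 532×5.94 + 1.62×3.25 = 3165 m²/day.
Hydraulic gradient i = 0.00214.
Q = Σ(K_i·b_i) · W · i = 3165 × 1340 × 0.002140 = 9077 m³/day.

9080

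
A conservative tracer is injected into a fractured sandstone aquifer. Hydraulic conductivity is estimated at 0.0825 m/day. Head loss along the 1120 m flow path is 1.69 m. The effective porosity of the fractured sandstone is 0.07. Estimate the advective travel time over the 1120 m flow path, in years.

1720

Hydraulic gradient i = Δh / L = 1.69 / 1120 = 0.001509.
Darcy flux q = K · i = 0.08250 × 0.001509 = 0.0001245 m/day.
Seepage velocity v = q / n_e = 0.0001245 / 0.07 = 0.001778 m/day.
Travel time t = L / v = 1120 / 0.001778 = 6.298e+05 days = 1724 years.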